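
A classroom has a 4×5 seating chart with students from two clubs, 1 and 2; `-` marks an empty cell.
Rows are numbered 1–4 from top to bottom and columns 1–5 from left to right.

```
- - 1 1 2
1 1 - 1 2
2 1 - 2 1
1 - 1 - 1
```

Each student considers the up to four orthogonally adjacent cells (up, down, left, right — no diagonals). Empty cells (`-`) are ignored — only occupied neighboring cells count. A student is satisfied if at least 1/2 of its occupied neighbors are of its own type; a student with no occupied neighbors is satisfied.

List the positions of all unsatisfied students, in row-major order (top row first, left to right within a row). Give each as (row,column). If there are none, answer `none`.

(2,4), (2,5), (3,1), (3,4), (3,5), (4,1)

(1,3)1 1/1 ✓
(1,4)1 2/3 ✓
(1,5)2 1/2 ✓
(2,1)1 1/2 ✓
(2,2)1 2/2 ✓
(2,4)1 1/3 ✗
(2,5)2 1/3 ✗
(3,1)2 0/3 ✗
(3,2)1 1/2 ✓
(3,4)2 0/2 ✗
(3,5)1 1/3 ✗
(4,1)1 0/1 ✗
(4,3)1 0/0 ✓
(4,5)1 1/1 ✓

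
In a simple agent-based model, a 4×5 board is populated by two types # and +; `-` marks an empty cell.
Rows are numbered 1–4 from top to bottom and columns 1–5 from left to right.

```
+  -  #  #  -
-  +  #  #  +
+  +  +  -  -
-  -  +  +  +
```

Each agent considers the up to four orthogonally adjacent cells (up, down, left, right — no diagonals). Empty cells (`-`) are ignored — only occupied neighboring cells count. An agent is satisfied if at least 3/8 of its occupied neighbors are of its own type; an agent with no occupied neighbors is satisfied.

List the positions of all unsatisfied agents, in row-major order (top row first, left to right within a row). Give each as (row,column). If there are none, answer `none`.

(2,5)

(1,1)+ 0/0 satisfied
(1,3)# 2/2 satisfied
(1,4)# 2/2 satisfied
(2,2)+ 1/2 satisfied
(2,3)# 2/4 satisfied
(2,4)# 2/3 satisfied
(2,5)+ 0/1 not
(3,1)+ 1/1 satisfied
(3,2)+ 3/3 satisfied
(3,3)+ 2/3 satisfied
(4,3)+ 2/2 satisfied
(4,4)+ 2/2 satisfied
(4,5)+ 1/1 satisfied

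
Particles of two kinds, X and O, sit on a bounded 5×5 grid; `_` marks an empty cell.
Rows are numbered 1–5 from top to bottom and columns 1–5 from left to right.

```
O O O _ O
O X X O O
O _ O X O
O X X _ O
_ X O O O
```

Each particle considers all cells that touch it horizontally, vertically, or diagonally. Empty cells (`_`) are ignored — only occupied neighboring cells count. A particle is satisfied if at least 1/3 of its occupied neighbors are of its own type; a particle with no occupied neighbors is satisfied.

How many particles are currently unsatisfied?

Row 1: (1,1)O 2/3 satisfied · (1,2)O 3/5 satisfied · (1,3)O 2/4 satisfied · (1,5)O 2/2 satisfied
Row 2: (2,1)O 3/4 satisfied · (2,2)X 1/7 not · (2,3)X 2/6 satisfied · (2,4)O 5/7 satisfied · (2,5)O 3/4 satisfied
Row 3: (3,1)O 2/4 satisfied · (3,3)O 1/6 not · (3,4)X 2/7 not · (3,5)O 3/4 satisfied
Row 4: (4,1)O 1/3 satisfied · (4,2)X 2/6 satisfied · (4,3)X 3/6 satisfied · (4,5)O 3/4 satisfied
Row 5: (5,2)X 2/4 satisfied · (5,3)O 1/4 not · (5,4)O 3/4 satisfied · (5,5)O 2/2 satisfied
Unsatisfied: (2,2), (3,3), (3,4), (5,3) — 4 in total.

4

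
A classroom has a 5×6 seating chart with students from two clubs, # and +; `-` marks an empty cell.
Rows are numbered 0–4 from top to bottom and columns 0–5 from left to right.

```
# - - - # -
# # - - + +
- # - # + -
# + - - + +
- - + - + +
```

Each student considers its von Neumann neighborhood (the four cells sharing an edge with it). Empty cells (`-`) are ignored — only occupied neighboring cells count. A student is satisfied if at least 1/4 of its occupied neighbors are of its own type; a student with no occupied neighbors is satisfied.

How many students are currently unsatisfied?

(0,0)# 1/1 ok
(0,4)# 0/1 unhappy
(1,0)# 2/2 ok
(1,1)# 2/2 ok
(1,4)+ 2/3 ok
(1,5)+ 1/1 ok
(2,1)# 1/2 ok
(2,3)# 0/1 unhappy
(2,4)+ 2/3 ok
(3,0)# 0/1 unhappy
(3,1)+ 0/2 unhappy
(3,4)+ 3/3 ok
(3,5)+ 2/2 ok
(4,2)+ 0/0 ok
(4,4)+ 2/2 ok
(4,5)+ 2/2 ok
Unsatisfied: (0,4), (2,3), (3,0), (3,1) — 4 in total.

4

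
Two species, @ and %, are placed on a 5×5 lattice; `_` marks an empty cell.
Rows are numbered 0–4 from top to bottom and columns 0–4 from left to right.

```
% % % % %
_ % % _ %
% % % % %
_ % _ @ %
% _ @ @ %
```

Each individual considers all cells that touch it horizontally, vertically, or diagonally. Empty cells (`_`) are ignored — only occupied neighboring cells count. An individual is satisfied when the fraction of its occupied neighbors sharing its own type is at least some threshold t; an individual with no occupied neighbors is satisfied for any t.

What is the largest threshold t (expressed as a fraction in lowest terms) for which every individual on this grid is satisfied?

2/7

Row 0: (0,0)% 2/2 · (0,1)% 4/4 · (0,2)% 4/4 · (0,3)% 4/4 · (0,4)% 2/2
Row 1: (1,1)% 7/7 · (1,2)% 7/7 · (1,4)% 4/4
Row 2: (2,0)% 3/3 · (2,1)% 5/5 · (2,2)% 5/6 · (2,3)% 5/6 · (2,4)% 3/4
Row 3: (3,1)% 4/5 · (3,3)@ 2/7 · (3,4)% 3/5
Row 4: (4,0)% 1/1 · (4,2)@ 2/3 · (4,3)@ 2/4 · (4,4)% 1/3
The smallest same-type fraction is 2/7 at (3,3), which reduces to 2/7. Any threshold above that leaves this individual unsatisfied.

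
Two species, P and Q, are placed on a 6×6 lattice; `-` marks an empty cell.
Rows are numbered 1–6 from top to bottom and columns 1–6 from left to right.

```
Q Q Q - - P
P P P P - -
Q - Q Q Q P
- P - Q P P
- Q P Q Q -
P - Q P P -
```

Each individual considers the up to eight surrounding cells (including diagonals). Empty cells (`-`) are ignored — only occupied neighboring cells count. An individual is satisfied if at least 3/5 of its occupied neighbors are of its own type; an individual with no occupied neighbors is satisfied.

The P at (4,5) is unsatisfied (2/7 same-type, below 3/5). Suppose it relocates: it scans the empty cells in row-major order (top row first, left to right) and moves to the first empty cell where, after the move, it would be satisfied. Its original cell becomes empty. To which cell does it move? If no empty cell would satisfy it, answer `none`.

Vacating (4,5). Empty cells in order:
  (1,4): 2/3 same-type → satisfied — stop here.

(1,4)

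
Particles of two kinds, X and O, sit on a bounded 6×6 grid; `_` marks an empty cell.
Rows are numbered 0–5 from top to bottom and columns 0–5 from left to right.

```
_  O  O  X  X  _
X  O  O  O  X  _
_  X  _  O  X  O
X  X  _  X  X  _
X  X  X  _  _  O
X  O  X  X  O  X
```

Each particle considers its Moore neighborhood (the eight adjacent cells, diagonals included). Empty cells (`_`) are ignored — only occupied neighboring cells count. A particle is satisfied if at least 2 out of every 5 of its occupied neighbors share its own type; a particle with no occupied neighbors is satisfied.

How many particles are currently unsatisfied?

7

(0,1)O 3/4 satisfied
(0,2)O 4/5 satisfied
(0,3)X 2/5 satisfied
(0,4)X 2/3 satisfied
(1,0)X 1/3 not
(1,1)O 3/5 satisfied
(1,2)O 5/7 satisfied
(1,3)O 3/7 satisfied
(1,4)X 3/6 satisfied
(2,1)X 3/5 satisfied
(2,3)O 2/6 not
(2,4)X 3/6 satisfied
(2,5)O 0/3 not
(3,0)X 4/4 satisfied
(3,1)X 5/5 satisfied
(3,3)X 3/4 satisfied
(3,4)X 2/5 satisfied
(4,0)X 4/5 satisfied
(4,1)X 6/7 satisfied
(4,2)X 5/6 satisfied
(4,5)O 1/3 not
(5,0)X 2/3 satisfied
(5,1)O 0/5 not
(5,2)X 3/4 satisfied
(5,3)X 2/3 satisfied
(5,4)O 1/3 not
(5,5)X 0/2 not
Unsatisfied: (1,0), (2,3), (2,5), (4,5), (5,1), (5,4), (5,5) — 7 in total.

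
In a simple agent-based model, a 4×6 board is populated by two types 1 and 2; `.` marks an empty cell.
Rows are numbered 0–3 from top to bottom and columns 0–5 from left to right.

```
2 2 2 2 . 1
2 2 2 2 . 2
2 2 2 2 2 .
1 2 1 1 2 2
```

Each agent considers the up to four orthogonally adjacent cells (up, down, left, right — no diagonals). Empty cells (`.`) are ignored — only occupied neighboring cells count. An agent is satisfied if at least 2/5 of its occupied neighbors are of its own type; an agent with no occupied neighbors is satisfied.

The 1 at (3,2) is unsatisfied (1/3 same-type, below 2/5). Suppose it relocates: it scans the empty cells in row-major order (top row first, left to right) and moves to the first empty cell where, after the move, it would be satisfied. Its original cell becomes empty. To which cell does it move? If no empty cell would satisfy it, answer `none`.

Vacating (3,2). Empty cells in order:
  (0,4): 1/2 same-type → satisfied — stop here.

(0,4)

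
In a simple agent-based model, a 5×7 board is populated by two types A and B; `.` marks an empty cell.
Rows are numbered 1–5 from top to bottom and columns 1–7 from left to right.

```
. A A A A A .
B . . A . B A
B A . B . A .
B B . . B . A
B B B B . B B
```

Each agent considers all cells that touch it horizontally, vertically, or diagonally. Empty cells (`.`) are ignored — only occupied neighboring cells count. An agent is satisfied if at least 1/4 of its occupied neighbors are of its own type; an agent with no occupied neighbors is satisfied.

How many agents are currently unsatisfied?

Row 1: (1,2)A 1/2 ✓ · (1,3)A 3/3 ✓ · (1,4)A 3/3 ✓ · (1,5)A 3/4 ✓ · (1,6)A 2/3 ✓
Row 2: (2,1)B 1/3 ✓ · (2,4)A 3/4 ✓ · (2,6)B 0/4 ✗ · (2,7)A 2/3 ✓
Row 3: (3,1)B 3/4 ✓ · (3,2)A 0/4 ✗ · (3,4)B 1/2 ✓ · (3,6)A 2/4 ✓
Row 4: (4,1)B 4/5 ✓ · (4,2)B 5/6 ✓ · (4,5)B 3/4 ✓ · (4,7)A 1/3 ✓
Row 5: (5,1)B 3/3 ✓ · (5,2)B 4/4 ✓ · (5,3)B 3/3 ✓ · (5,4)B 2/2 ✓ · (5,6)B 2/3 ✓ · (5,7)B 1/2 ✓
Unsatisfied: (2,6), (3,2) — 2 in total.

2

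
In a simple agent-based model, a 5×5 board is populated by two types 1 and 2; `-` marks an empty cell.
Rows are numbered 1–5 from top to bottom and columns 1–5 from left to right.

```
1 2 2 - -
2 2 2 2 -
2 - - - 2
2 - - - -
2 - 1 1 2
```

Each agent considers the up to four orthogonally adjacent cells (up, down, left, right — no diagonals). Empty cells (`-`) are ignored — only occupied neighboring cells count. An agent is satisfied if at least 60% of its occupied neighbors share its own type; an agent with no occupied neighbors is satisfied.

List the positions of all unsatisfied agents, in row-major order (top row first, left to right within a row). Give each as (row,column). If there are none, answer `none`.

(1,1)1 0/2 ✗
(1,2)2 2/3 ✓
(1,3)2 2/2 ✓
(2,1)2 2/3 ✓
(2,2)2 3/3 ✓
(2,3)2 3/3 ✓
(2,4)2 1/1 ✓
(3,1)2 2/2 ✓
(3,5)2 0/0 ✓
(4,1)2 2/2 ✓
(5,1)2 1/1 ✓
(5,3)1 1/1 ✓
(5,4)1 1/2 ✗
(5,5)2 0/1 ✗

(1,1), (5,4), (5,5)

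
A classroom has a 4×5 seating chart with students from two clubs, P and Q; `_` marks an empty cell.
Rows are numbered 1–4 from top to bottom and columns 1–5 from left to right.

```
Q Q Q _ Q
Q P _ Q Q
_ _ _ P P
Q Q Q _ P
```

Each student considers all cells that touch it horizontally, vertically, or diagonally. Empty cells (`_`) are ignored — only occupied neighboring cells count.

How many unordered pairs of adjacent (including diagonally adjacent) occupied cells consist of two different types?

9

Scan each occupied cell's neighbors to the right and below (and the two forward diagonals) so each pair is counted once.
From row 1: 3 unlike of 10 pairs (running 3/10).
From row 2: 5 unlike of 6 pairs (running 8/16).
From row 3: 1 unlike of 4 pairs (running 9/20).
From row 4: 0 unlike of 2 pairs (running 9/22).
Total adjacent occupied pairs: 22; unlike-type pairs: 9.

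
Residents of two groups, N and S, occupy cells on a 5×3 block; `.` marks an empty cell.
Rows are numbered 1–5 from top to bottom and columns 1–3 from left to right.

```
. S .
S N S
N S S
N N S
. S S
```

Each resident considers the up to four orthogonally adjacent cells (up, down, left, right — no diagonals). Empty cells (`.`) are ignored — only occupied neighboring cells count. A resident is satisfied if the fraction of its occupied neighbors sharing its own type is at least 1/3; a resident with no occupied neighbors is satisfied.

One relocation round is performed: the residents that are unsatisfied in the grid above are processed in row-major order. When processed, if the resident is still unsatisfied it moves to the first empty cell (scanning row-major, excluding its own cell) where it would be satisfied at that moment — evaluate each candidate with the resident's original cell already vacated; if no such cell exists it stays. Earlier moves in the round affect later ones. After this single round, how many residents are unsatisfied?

1

Initially unsatisfied (in order): (1,2), (2,1), (2,2), (3,2), (4,2).
  (1,2) → (1,1).
  (2,1): now satisfied by earlier moves; stays.
  (2,2) → (5,1).
  (3,2): now satisfied by earlier moves; stays.
  (4,2): no empty cell satisfies it; stays.
Resulting grid:
S . .
S . S
N S S
N N S
N S S
Unsatisfied now: (4,2).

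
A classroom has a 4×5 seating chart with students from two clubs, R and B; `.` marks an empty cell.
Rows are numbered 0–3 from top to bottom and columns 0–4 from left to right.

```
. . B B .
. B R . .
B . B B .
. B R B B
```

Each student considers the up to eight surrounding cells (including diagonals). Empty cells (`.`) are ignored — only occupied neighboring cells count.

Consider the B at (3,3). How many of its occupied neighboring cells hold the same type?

Occupied neighbors of (3,3): (2,2)=B, (2,3)=B, (3,2)=R, (3,4)=B.
Same type (B): 3 of 4.

3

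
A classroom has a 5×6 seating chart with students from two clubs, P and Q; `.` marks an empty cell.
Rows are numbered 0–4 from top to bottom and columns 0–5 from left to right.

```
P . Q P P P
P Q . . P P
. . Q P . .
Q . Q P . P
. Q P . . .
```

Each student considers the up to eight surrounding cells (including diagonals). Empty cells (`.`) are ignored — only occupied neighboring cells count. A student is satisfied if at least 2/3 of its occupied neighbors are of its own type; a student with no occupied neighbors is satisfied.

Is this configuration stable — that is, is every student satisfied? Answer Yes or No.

Row 0: (0,0)P 1/2 not · (0,2)Q 1/2 not · (0,3)P 2/3 satisfied · (0,4)P 4/4 satisfied · (0,5)P 3/3 satisfied
Row 1: (1,0)P 1/2 not · (1,1)Q 2/4 not · (1,4)P 5/5 satisfied · (1,5)P 3/3 satisfied
Row 2: (2,2)Q 2/4 not · (2,3)P 2/4 not
Row 3: (3,0)Q 1/1 satisfied · (3,2)Q 2/5 not · (3,3)P 2/4 not · (3,5)P 0/0 satisfied
Row 4: (4,1)Q 2/3 satisfied · (4,2)P 1/3 not
For instance (0,0) has only 1/2 same-type neighbors, below 2/3.

No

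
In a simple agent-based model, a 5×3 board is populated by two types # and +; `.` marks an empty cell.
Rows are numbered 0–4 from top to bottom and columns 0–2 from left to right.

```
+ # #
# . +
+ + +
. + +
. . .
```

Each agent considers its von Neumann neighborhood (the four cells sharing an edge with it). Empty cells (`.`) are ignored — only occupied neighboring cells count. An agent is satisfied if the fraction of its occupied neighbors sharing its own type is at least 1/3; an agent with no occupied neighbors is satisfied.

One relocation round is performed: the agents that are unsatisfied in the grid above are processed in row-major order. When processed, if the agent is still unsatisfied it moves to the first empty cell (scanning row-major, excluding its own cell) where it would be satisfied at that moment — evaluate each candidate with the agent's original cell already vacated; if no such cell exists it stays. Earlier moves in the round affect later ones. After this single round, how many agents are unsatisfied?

0

Initially unsatisfied (in order): (0,0), (1,0).
  (0,0) → (1,1).
  (1,0) → (0,0).
Resulting grid:
# # #
. + +
+ + +
. + +
. . .
All satisfied now.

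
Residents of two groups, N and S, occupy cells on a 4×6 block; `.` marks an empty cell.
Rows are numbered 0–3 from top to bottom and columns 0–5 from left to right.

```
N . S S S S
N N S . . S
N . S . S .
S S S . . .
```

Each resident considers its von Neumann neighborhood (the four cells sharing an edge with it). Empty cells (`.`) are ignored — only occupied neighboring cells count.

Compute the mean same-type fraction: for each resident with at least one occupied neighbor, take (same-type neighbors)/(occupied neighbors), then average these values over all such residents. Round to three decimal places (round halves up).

0.869

(0,0)N 1/1
(0,2)S 2/2
(0,3)S 2/2
(0,4)S 2/2
(0,5)S 2/2
(1,0)N 3/3
(1,1)N 1/2
(1,2)S 2/3
(1,5)S 1/1
(2,0)N 1/2
(2,2)S 2/2
(2,4)S — no occupied neighbors
(3,0)S 1/2
(3,1)S 2/2
(3,2)S 2/2
Sum over 14 residents: 1/1 + 2/2 + 2/2 + 2/2 + 2/2 + 3/3 + 1/2 + 2/3 + 1/1 + 1/2 + 2/2 + 1/2 + 2/2 + 2/2 = 73/6; mean = 73/6 ÷ 14 = 73/84 = 0.869047… → 0.869.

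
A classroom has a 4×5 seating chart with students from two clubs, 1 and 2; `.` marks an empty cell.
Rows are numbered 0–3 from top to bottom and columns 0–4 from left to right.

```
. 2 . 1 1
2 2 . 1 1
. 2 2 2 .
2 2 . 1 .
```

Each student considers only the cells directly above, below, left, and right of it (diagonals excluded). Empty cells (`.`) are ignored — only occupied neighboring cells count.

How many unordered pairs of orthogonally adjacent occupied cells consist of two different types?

2

Scan each occupied cell's neighbors to the right and below so each pair is counted once.
From row 0: 0 unlike of 4 pairs (running 0/4).
From row 1: 1 unlike of 4 pairs (running 1/8).
From row 2: 1 unlike of 4 pairs (running 2/12).
From row 3: 0 unlike of 1 pairs (running 2/13).
Total adjacent occupied pairs: 13; unlike-type pairs: 2.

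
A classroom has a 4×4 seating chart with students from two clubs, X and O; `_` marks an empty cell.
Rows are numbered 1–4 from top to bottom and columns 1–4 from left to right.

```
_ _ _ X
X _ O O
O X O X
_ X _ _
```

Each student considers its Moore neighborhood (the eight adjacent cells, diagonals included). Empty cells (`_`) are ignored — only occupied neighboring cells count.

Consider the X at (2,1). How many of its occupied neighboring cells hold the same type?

Occupied neighbors of (2,1): (3,1)=O, (3,2)=X.
Same type (X): 1 of 2.

1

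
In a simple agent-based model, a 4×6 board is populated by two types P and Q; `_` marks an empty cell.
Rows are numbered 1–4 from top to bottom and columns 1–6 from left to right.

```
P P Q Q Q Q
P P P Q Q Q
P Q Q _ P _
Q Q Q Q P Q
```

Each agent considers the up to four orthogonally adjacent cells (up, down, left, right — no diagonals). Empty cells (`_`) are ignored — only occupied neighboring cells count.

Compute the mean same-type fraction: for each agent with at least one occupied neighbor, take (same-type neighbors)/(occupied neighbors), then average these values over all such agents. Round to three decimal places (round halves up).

(1,1)P 2/2
(1,2)P 2/3
(1,3)Q 1/3
(1,4)Q 3/3
(1,5)Q 3/3
(1,6)Q 2/2
(2,1)P 3/3
(2,2)P 3/4
(2,3)P 1/4
(2,4)Q 2/3
(2,5)Q 3/4
(2,6)Q 2/2
(3,1)P 1/3
(3,2)Q 2/4
(3,3)Q 2/3
(3,5)P 1/2
(4,1)Q 1/2
(4,2)Q 3/3
(4,3)Q 3/3
(4,4)Q 1/2
(4,5)P 1/3
(4,6)Q 0/1
Sum over 22 agents: 2/2 + 2/3 + 1/3 + 3/3 + 3/3 + 2/2 + 3/3 + 3/4 + 1/4 + 2/3 + 3/4 + 2/2 + 1/3 + 2/4 + 2/3 + 1/2 + 1/2 + 3/3 + 3/3 + 1/2 + 1/3 + 0/1 = 59/4; mean = 59/4 ÷ 22 = 59/88 = 0.670454… → 0.670.

0.670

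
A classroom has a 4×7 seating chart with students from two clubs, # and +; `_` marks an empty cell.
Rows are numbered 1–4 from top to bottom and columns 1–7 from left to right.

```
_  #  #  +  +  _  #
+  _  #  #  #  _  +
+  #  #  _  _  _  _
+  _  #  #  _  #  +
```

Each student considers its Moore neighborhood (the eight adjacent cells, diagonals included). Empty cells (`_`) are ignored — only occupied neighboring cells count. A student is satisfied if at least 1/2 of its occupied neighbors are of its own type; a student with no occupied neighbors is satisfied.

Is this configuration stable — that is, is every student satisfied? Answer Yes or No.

Row 1: (1,2)# 2/3 ok · (1,3)# 3/4 ok · (1,4)+ 1/5 unhappy · (1,5)+ 1/3 unhappy · (1,7)# 0/1 unhappy
Row 2: (2,1)+ 1/3 unhappy · (2,3)# 5/6 ok · (2,4)# 4/6 ok · (2,5)# 1/3 unhappy · (2,7)+ 0/1 unhappy
Row 3: (3,1)+ 2/3 ok · (3,2)# 3/6 ok · (3,3)# 5/5 ok
Row 4: (4,1)+ 1/2 ok · (4,3)# 3/3 ok · (4,4)# 2/2 ok · (4,6)# 0/1 unhappy · (4,7)+ 0/1 unhappy
For instance (1,4) has only 1/5 same-type neighbors, below 1/2.

No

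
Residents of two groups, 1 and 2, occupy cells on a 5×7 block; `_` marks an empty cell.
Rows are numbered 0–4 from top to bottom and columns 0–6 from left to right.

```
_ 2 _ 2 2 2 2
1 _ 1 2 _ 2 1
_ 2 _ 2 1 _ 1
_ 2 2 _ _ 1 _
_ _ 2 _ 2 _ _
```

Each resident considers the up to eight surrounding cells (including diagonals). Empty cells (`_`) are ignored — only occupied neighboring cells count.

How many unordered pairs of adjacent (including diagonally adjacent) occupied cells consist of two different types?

Scan each occupied cell's neighbors to the right and below (and the two forward diagonals) so each pair is counted once.
Row 0: 2(0,1)–1(1,2)≠ 2(0,1)–1(1,0)≠ 2(0,3)–2(0,4)= 2(0,3)–2(1,3)= 2(0,3)–1(1,2)≠ 2(0,4)–2(0,5)= 2(0,4)–2(1,5)= 2(0,4)–2(1,3)= 2(0,5)–2(0,6)= 2(0,5)–2(1,5)= 2(0,5)–1(1,6)≠ 2(0,6)–1(1,6)≠ 2(0,6)–2(1,5)=  → 5/13 unlike.
Row 1: 1(1,0)–2(2,1)≠ 1(1,2)–2(1,3)≠ 1(1,2)–2(2,3)≠ 1(1,2)–2(2,1)≠ 2(1,3)–2(2,3)= 2(1,3)–1(2,4)≠ 2(1,5)–1(1,6)≠ 2(1,5)–1(2,6)≠ 2(1,5)–1(2,4)≠ 1(1,6)–1(2,6)=  → 8/10 unlike.
Row 2: 2(2,1)–2(3,1)= 2(2,1)–2(3,2)= 2(2,3)–1(2,4)≠ 2(2,3)–2(3,2)= 1(2,4)–1(3,5)= 1(2,6)–1(3,5)=  → 1/6 unlike.
Row 3: 2(3,1)–2(3,2)= 2(3,1)–2(4,2)= 2(3,2)–2(4,2)= 1(3,5)–2(4,4)≠  → 1/4 unlike.
Total adjacent occupied pairs: 33; unlike-type pairs: 15.

15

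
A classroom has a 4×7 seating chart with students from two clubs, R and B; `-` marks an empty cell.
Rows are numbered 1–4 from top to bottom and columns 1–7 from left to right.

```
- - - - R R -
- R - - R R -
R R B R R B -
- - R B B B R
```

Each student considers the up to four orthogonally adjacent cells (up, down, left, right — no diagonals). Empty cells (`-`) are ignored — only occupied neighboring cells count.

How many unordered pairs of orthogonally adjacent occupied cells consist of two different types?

9

Scan each occupied cell's neighbors to the right and below so each pair is counted once.
Row 1: R(1,5)–R(1,6)= R(1,5)–R(2,5)= R(1,6)–R(2,6)=  → 0/3 unlike.
Row 2: R(2,2)–R(3,2)= R(2,5)–R(2,6)= R(2,5)–R(3,5)= R(2,6)–B(3,6)≠  → 1/4 unlike.
Row 3: R(3,1)–R(3,2)= R(3,2)–B(3,3)≠ B(3,3)–R(3,4)≠ B(3,3)–R(4,3)≠ R(3,4)–R(3,5)= R(3,4)–B(4,4)≠ R(3,5)–B(3,6)≠ R(3,5)–B(4,5)≠ B(3,6)–B(4,6)=  → 6/9 unlike.
Row 4: R(4,3)–B(4,4)≠ B(4,4)–B(4,5)= B(4,5)–B(4,6)= B(4,6)–R(4,7)≠  → 2/4 unlike.
Total adjacent occupied pairs: 20; unlike-type pairs: 9.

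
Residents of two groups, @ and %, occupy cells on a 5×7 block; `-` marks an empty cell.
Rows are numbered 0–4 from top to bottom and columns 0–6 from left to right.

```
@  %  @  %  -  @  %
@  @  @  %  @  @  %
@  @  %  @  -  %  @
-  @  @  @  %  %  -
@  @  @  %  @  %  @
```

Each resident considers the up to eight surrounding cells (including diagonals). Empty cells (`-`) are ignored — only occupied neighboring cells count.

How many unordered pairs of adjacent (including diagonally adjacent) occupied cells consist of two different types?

39

Scan each occupied cell's neighbors to the right and below (and the two forward diagonals) so each pair is counted once.
From row 0: 12 unlike of 20 pairs (running 12/20).
From row 1: 9 unlike of 22 pairs (running 21/42).
From row 2: 8 unlike of 16 pairs (running 29/58).
From row 3: 6 unlike of 19 pairs (running 35/77).
From row 4: 4 unlike of 6 pairs (running 39/83).
Total adjacent occupied pairs: 83; unlike-type pairs: 39.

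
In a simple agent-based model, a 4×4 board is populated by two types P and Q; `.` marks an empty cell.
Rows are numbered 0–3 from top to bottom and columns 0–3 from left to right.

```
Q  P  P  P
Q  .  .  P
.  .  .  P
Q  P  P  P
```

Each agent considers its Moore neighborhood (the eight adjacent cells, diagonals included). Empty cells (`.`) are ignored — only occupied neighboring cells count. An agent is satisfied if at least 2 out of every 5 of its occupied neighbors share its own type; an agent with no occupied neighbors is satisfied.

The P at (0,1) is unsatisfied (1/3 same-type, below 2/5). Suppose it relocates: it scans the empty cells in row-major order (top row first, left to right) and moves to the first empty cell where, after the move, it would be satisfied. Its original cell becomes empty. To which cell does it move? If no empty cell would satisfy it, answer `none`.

Vacating (0,1). Empty cells in order:
  (1,1): 1/3 same-type → still unsatisfied.
  (1,2): 4/4 same-type → satisfied — stop here.

(1,2)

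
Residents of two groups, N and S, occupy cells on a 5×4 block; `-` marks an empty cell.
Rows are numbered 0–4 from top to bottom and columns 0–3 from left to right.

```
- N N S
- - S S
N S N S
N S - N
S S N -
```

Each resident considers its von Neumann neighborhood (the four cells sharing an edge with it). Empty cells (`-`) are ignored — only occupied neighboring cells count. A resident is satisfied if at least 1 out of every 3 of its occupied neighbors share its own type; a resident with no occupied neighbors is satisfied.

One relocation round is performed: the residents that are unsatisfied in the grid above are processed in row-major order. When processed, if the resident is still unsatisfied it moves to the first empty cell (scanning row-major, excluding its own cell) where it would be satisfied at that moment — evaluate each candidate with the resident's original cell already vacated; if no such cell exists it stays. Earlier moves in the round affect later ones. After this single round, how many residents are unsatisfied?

Initially unsatisfied (in order): (2,2), (3,3), (4,2).
  (2,2) → (0,0).
  (3,3) → (1,0).
  (4,2) → (1,1).
Resulting grid:
N N N S
N N S S
N S - S
N S - -
S S - -
All satisfied now.

0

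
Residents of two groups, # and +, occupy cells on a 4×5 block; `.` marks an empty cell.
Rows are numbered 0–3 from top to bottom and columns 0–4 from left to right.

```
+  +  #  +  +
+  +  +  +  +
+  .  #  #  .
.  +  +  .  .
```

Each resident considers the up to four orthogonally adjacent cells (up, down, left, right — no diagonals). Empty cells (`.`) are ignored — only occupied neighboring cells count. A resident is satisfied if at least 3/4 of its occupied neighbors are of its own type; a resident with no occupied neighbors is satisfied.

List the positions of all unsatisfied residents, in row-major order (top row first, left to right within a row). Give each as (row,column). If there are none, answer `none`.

(0,1), (0,2), (0,3), (1,2), (2,2), (2,3), (3,2)

Row 0: (0,0)+ 2/2 ✓ · (0,1)+ 2/3 ✗ · (0,2)# 0/3 ✗ · (0,3)+ 2/3 ✗ · (0,4)+ 2/2 ✓
Row 1: (1,0)+ 3/3 ✓ · (1,1)+ 3/3 ✓ · (1,2)+ 2/4 ✗ · (1,3)+ 3/4 ✓ · (1,4)+ 2/2 ✓
Row 2: (2,0)+ 1/1 ✓ · (2,2)# 1/3 ✗ · (2,3)# 1/2 ✗
Row 3: (3,1)+ 1/1 ✓ · (3,2)+ 1/2 ✗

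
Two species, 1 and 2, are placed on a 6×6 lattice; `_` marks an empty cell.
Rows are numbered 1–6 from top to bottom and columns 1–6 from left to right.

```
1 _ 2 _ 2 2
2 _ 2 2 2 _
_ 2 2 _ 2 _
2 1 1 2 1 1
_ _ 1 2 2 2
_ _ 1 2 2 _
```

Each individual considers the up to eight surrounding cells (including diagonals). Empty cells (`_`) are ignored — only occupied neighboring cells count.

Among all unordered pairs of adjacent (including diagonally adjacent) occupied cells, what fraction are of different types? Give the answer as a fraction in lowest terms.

7/18

Scan each occupied cell's neighbors to the right and below (and the two forward diagonals) so each pair is counted once.
From row 1: 1 unlike of 7 pairs (running 1/7).
From row 2: 0 unlike of 8 pairs (running 1/15).
From row 3: 6 unlike of 10 pairs (running 7/25).
From row 4: 10 unlike of 16 pairs (running 17/41).
From row 5: 3 unlike of 11 pairs (running 20/52).
From row 6: 1 unlike of 2 pairs (running 21/54).
Total adjacent occupied pairs: 54; unlike-type pairs: 21.
21/54 reduces to 7/18.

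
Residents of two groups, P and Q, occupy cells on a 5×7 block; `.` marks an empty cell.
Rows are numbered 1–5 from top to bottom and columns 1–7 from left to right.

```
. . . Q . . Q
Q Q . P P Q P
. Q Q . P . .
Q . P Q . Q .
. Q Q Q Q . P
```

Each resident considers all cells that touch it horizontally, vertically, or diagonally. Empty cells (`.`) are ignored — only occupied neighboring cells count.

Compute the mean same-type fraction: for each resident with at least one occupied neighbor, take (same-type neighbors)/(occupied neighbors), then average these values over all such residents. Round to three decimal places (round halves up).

0.536

Row 1: (1,4)Q 0/2 · (1,7)Q 1/2
Row 2: (2,1)Q 2/2 · (2,2)Q 3/3 · (2,4)P 2/4 · (2,5)P 2/4 · (2,6)Q 1/4 · (2,7)P 0/2
Row 3: (3,2)Q 4/5 · (3,3)Q 3/5 · (3,5)P 2/5
Row 4: (4,1)Q 2/2 · (4,3)P 0/6 · (4,4)Q 4/6 · (4,6)Q 1/3
Row 5: (5,2)Q 2/3 · (5,3)Q 3/4 · (5,4)Q 3/4 · (5,5)Q 3/3 · (5,7)P 0/1
Sum over 20 residents: 0/2 + 1/2 + 2/2 + 3/3 + 2/4 + 2/4 + 1/4 + 0/2 + 4/5 + 3/5 + 2/5 + 2/2 + 0/6 + 4/6 + 1/3 + 2/3 + 3/4 + 3/4 + 3/3 + 0/1 = 643/60; mean = 643/60 ÷ 20 = 643/1200 = 0.535833… → 0.536.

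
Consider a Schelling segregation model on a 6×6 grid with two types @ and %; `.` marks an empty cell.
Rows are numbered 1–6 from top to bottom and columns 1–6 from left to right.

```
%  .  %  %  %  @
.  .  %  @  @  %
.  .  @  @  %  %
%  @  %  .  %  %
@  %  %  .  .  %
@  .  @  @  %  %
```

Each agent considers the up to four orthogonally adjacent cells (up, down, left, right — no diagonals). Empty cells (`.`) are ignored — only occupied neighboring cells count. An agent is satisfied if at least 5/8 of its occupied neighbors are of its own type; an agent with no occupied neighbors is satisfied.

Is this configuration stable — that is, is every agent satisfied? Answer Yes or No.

No

(1,1)% 0/0 ✓
(1,3)% 2/2 ✓
(1,4)% 2/3 ✓
(1,5)% 1/3 ✗
(1,6)@ 0/2 ✗
(2,3)% 1/3 ✗
(2,4)@ 2/4 ✗
(2,5)@ 1/4 ✗
(2,6)% 1/3 ✗
(3,3)@ 1/3 ✗
(3,4)@ 2/3 ✓
(3,5)% 2/4 ✗
(3,6)% 3/3 ✓
(4,1)% 0/2 ✗
(4,2)@ 0/3 ✗
(4,3)% 1/3 ✗
(4,5)% 2/2 ✓
(4,6)% 3/3 ✓
(5,1)@ 1/3 ✗
(5,2)% 1/3 ✗
(5,3)% 2/3 ✓
(5,6)% 2/2 ✓
(6,1)@ 1/1 ✓
(6,3)@ 1/2 ✗
(6,4)@ 1/2 ✗
(6,5)% 1/2 ✗
(6,6)% 2/2 ✓
For instance (1,5) has only 1/3 same-type neighbors, below 5/8.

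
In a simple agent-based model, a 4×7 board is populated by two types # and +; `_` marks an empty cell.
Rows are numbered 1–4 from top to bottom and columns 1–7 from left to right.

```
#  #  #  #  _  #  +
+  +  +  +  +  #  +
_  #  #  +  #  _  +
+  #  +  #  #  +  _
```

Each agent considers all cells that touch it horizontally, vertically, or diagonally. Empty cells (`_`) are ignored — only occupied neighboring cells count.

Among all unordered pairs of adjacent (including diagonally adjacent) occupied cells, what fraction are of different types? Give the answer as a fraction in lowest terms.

Scan each occupied cell's neighbors to the right and below (and the two forward diagonals) so each pair is counted once.
Row 1: #(1,1)–#(1,2)= #(1,1)–+(2,1)≠ #(1,1)–+(2,2)≠ #(1,2)–#(1,3)= #(1,2)–+(2,2)≠ #(1,2)–+(2,3)≠ #(1,2)–+(2,1)≠ #(1,3)–#(1,4)= #(1,3)–+(2,3)≠ #(1,3)–+(2,4)≠ #(1,3)–+(2,2)≠ #(1,4)–+(2,4)≠ #(1,4)–+(2,5)≠ #(1,4)–+(2,3)≠ #(1,6)–+(1,7)≠ #(1,6)–#(2,6)= #(1,6)–+(2,7)≠ #(1,6)–+(2,5)≠ +(1,7)–+(2,7)= +(1,7)–#(2,6)≠  → 15/20 unlike.
Row 2: +(2,1)–+(2,2)= +(2,1)–#(3,2)≠ +(2,2)–+(2,3)= +(2,2)–#(3,2)≠ +(2,2)–#(3,3)≠ +(2,3)–+(2,4)= +(2,3)–#(3,3)≠ +(2,3)–+(3,4)= +(2,3)–#(3,2)≠ +(2,4)–+(2,5)= +(2,4)–+(3,4)= +(2,4)–#(3,5)≠ +(2,4)–#(3,3)≠ +(2,5)–#(2,6)≠ +(2,5)–#(3,5)≠ +(2,5)–+(3,4)= #(2,6)–+(2,7)≠ #(2,6)–+(3,7)≠ #(2,6)–#(3,5)= +(2,7)–+(3,7)=  → 11/20 unlike.
Row 3: #(3,2)–#(3,3)= #(3,2)–#(4,2)= #(3,2)–+(4,3)≠ #(3,2)–+(4,1)≠ #(3,3)–+(3,4)≠ #(3,3)–+(4,3)≠ #(3,3)–#(4,4)= #(3,3)–#(4,2)= +(3,4)–#(3,5)≠ +(3,4)–#(4,4)≠ +(3,4)–#(4,5)≠ +(3,4)–+(4,3)= #(3,5)–#(4,5)= #(3,5)–+(4,6)≠ #(3,5)–#(4,4)= +(3,7)–+(4,6)=  → 8/16 unlike.
Row 4: +(4,1)–#(4,2)≠ #(4,2)–+(4,3)≠ +(4,3)–#(4,4)≠ #(4,4)–#(4,5)= #(4,5)–+(4,6)≠  → 4/5 unlike.
Total adjacent occupied pairs: 61; unlike-type pairs: 38.
38/61 is already in lowest terms.

38/61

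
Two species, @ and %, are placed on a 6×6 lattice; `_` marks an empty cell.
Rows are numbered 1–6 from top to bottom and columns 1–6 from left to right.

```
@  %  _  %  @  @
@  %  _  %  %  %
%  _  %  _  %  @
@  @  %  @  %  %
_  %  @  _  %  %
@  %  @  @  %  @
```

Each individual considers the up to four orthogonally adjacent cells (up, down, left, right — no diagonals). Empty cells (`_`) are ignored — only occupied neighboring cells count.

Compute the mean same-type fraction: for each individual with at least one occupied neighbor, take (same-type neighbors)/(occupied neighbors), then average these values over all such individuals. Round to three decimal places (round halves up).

(1,1)@ 1/2
(1,2)% 1/2
(1,4)% 1/2
(1,5)@ 1/3
(1,6)@ 1/2
(2,1)@ 1/3
(2,2)% 1/2
(2,4)% 2/2
(2,5)% 3/4
(2,6)% 1/3
(3,1)% 0/2
(3,3)% 1/1
(3,5)% 2/3
(3,6)@ 0/3
(4,1)@ 1/2
(4,2)@ 1/3
(4,3)% 1/4
(4,4)@ 0/2
(4,5)% 3/4
(4,6)% 2/3
(5,2)% 1/3
(5,3)@ 1/3
(5,5)% 3/3
(5,6)% 2/3
(6,1)@ 0/1
(6,2)% 1/3
(6,3)@ 2/3
(6,4)@ 1/2
(6,5)% 1/3
(6,6)@ 0/2
Sum over 30 individuals: 1/2 + 1/2 + 1/2 + 1/3 + 1/2 + 1/3 + 1/2 + 2/2 + 3/4 + 1/3 + 0/2 + 1/1 + 2/3 + 0/3 + 1/2 + 1/3 + 1/4 + 0/2 + 3/4 + 2/3 + 1/3 + 1/3 + 3/3 + 2/3 + 0/1 + 1/3 + 2/3 + 1/2 + 1/3 + 0/2 = 163/12; mean = 163/12 ÷ 30 = 163/360 = 0.452777… → 0.453.

0.453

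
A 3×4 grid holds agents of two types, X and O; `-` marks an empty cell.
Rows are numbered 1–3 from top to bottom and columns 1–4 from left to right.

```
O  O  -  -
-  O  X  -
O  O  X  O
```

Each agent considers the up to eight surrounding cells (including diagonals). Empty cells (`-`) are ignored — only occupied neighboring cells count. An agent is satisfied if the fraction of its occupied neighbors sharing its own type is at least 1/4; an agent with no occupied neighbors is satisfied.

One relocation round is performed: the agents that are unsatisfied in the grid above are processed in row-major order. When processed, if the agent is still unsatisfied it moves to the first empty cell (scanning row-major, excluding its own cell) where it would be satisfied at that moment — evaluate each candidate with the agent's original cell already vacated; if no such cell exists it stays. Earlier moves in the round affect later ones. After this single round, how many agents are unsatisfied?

Initially unsatisfied (in order): (2,3), (3,4).
  (2,3) → (1,4).
  (3,4) → (1,3).
Resulting grid:
O O O X
- O - -
O O X -
Unsatisfied now: (1,4), (3,3).

2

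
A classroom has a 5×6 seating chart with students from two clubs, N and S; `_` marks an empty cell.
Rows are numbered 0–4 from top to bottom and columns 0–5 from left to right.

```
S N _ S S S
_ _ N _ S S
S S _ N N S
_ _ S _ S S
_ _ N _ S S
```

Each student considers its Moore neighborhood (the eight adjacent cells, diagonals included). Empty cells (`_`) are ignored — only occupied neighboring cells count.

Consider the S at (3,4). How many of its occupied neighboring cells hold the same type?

4

Occupied neighbors of (3,4): (2,3)=N, (2,4)=N, (2,5)=S, (3,5)=S, (4,4)=S, (4,5)=S.
Same type (S): 4 of 6.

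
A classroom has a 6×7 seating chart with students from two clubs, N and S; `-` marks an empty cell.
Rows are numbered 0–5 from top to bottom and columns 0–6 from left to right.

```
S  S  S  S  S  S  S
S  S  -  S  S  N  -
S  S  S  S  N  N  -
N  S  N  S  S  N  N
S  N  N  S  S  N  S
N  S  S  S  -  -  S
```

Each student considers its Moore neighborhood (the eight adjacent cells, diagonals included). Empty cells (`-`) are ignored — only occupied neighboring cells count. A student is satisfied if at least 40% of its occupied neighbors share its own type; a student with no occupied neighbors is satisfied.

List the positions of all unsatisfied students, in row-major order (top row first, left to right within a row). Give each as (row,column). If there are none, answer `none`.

(1,5), (2,4), (3,0), (3,2), (4,2), (4,5), (4,6), (5,0)

(0,0)S 3/3 satisfied
(0,1)S 4/4 satisfied
(0,2)S 4/4 satisfied
(0,3)S 4/4 satisfied
(0,4)S 4/5 satisfied
(0,5)S 3/4 satisfied
(0,6)S 1/2 satisfied
(1,0)S 5/5 satisfied
(1,1)S 7/7 satisfied
(1,3)S 6/7 satisfied
(1,4)S 5/8 satisfied
(1,5)N 2/6 not
(2,0)S 4/5 satisfied
(2,1)S 5/7 satisfied
(2,2)S 6/7 satisfied
(2,3)S 5/7 satisfied
(2,4)N 3/8 not
(2,5)N 4/6 satisfied
(3,0)N 1/5 not
(3,1)S 4/8 satisfied
(3,2)N 2/8 not
(3,3)S 5/8 satisfied
(3,4)S 4/8 satisfied
(3,5)N 4/7 satisfied
(3,6)N 3/4 satisfied
(4,0)S 2/5 satisfied
(4,1)N 4/8 satisfied
(4,2)N 2/8 not
(4,3)S 5/7 satisfied
(4,4)S 4/6 satisfied
(4,5)N 2/6 not
(4,6)S 1/4 not
(5,0)N 1/3 not
(5,1)S 2/5 satisfied
(5,2)S 3/5 satisfied
(5,3)S 3/4 satisfied
(5,6)S 1/2 satisfied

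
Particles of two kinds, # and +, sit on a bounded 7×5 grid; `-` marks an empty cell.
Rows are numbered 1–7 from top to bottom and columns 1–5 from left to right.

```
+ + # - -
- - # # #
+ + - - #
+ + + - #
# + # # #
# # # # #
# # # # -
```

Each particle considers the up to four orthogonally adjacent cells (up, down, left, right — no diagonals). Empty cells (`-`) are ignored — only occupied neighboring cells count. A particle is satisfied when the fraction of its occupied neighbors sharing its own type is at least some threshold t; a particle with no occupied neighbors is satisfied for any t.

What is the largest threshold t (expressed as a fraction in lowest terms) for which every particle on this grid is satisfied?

1/4

(1,1)+ 1/1
(1,2)+ 1/2
(1,3)# 1/2
(2,3)# 2/2
(2,4)# 2/2
(2,5)# 2/2
(3,1)+ 2/2
(3,2)+ 2/2
(3,5)# 2/2
(4,1)+ 2/3
(4,2)+ 4/4
(4,3)+ 1/2
(4,5)# 2/2
(5,1)# 1/3
(5,2)+ 1/4
(5,3)# 2/4
(5,4)# 3/3
(5,5)# 3/3
(6,1)# 3/3
(6,2)# 3/4
(6,3)# 4/4
(6,4)# 4/4
(6,5)# 2/2
(7,1)# 2/2
(7,2)# 3/3
(7,3)# 3/3
(7,4)# 2/2
The smallest same-type fraction is 1/4 at (5,2), which reduces to 1/4. Any threshold above that leaves this particle unsatisfied.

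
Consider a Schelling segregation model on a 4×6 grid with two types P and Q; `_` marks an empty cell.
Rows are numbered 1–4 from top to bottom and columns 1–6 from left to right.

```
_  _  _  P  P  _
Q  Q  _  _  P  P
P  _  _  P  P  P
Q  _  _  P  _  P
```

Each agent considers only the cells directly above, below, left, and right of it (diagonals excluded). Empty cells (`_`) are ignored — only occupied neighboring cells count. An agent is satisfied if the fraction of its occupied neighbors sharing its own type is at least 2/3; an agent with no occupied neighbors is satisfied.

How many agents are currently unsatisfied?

Row 1: (1,4)P 1/1 ✓ · (1,5)P 2/2 ✓
Row 2: (2,1)Q 1/2 ✗ · (2,2)Q 1/1 ✓ · (2,5)P 3/3 ✓ · (2,6)P 2/2 ✓
Row 3: (3,1)P 0/2 ✗ · (3,4)P 2/2 ✓ · (3,5)P 3/3 ✓ · (3,6)P 3/3 ✓
Row 4: (4,1)Q 0/1 ✗ · (4,4)P 1/1 ✓ · (4,6)P 1/1 ✓
Unsatisfied: (2,1), (3,1), (4,1) — 3 in total.

3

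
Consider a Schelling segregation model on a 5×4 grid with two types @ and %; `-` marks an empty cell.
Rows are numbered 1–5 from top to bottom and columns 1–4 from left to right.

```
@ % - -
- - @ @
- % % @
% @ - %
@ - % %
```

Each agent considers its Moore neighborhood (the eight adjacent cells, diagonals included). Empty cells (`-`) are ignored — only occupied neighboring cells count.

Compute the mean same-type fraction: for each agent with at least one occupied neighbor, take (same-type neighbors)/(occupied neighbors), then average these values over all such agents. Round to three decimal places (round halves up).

(1,1)@ 0/1
(1,2)% 0/2
(2,3)@ 2/5
(2,4)@ 2/3
(3,2)% 2/4
(3,3)% 2/6
(3,4)@ 2/4
(4,1)% 1/3
(4,2)@ 1/5
(4,4)% 3/4
(5,1)@ 1/2
(5,3)% 2/3
(5,4)% 2/2
Sum over 13 agents: 0/1 + 0/2 + 2/5 + 2/3 + 2/4 + 2/6 + 2/4 + 1/3 + 1/5 + 3/4 + 1/2 + 2/3 + 2/2 = 117/20; mean = 117/20 ÷ 13 = 9/20 = 0.45 → 0.450.

0.450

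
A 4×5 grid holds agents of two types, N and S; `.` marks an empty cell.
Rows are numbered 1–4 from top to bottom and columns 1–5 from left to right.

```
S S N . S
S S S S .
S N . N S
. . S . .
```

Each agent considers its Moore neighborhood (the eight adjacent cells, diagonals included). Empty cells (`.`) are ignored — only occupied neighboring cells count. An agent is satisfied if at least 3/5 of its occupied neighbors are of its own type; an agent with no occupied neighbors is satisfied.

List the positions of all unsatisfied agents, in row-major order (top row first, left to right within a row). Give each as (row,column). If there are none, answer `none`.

(1,3), (2,3), (3,2), (3,4), (3,5), (4,3)

Row 1: (1,1)S 3/3 satisfied · (1,2)S 4/5 satisfied · (1,3)N 0/4 not · (1,5)S 1/1 satisfied
Row 2: (2,1)S 4/5 satisfied · (2,2)S 5/7 satisfied · (2,3)S 3/6 not · (2,4)S 3/5 satisfied
Row 3: (3,1)S 2/3 satisfied · (3,2)N 0/5 not · (3,4)N 0/4 not · (3,5)S 1/2 not
Row 4: (4,3)S 0/2 not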